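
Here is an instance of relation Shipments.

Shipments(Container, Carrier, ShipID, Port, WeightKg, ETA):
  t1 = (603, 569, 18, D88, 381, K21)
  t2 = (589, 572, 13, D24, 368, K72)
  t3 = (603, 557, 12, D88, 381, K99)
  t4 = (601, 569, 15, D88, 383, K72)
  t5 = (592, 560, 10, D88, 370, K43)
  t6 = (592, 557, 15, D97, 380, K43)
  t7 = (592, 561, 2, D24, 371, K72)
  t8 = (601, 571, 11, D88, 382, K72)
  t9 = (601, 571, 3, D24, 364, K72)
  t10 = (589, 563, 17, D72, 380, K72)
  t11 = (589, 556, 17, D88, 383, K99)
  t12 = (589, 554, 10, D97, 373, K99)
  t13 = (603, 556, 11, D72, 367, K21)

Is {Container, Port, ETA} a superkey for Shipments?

Rows 4 and 8 have the same {Container, Port, ETA} value (Container=601, Port=D88, ETA=K72) but are distinct tuples, so {Container, Port, ETA} does not determine every attribute — not a superkey.

No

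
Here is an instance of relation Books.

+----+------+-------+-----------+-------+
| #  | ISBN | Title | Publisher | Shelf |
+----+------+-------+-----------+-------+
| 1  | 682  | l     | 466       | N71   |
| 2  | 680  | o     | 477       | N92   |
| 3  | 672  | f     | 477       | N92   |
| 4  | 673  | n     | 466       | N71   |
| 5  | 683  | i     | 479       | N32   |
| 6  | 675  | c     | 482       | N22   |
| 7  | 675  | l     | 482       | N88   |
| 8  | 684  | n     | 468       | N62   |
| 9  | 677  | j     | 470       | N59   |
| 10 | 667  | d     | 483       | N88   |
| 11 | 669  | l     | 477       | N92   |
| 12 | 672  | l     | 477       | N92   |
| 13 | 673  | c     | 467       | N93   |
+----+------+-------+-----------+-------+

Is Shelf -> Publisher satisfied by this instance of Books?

Shelf=N71: rows 1, 4 → Publisher = 466, 466 ✓
Shelf=N92: rows 2, 3, 11, 12 → Publisher = 477, 477, 477, 477 ✓
Shelf=N32: row 5 → Publisher = 479 ✓
Shelf=N22: row 6 → Publisher = 482 ✓
Shelf=N88: rows 7, 10 → Publisher takes values {482, 483} — violation
Shelf=N62: row 8 → Publisher = 468 ✓
Shelf=N59: row 9 → Publisher = 470 ✓
Shelf=N93: row 13 → Publisher = 467 ✓
Two rows agree on Shelf but differ on Publisher, so Shelf -> Publisher does not hold.

No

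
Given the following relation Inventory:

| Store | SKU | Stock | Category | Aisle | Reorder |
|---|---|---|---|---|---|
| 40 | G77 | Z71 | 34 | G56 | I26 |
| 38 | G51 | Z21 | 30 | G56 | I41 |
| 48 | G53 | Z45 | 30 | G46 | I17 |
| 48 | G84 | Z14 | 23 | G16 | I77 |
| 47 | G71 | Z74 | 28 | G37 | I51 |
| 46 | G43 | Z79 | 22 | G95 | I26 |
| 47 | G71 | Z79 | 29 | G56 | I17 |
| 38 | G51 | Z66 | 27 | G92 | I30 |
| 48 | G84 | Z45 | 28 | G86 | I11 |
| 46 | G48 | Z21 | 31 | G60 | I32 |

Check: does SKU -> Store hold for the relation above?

SKU=G77: 1 row → Store = 40 ✓
SKU=G51: 2 rows → Store = 38, 38 ✓
SKU=G53: 1 row → Store = 48 ✓
SKU=G84: 2 rows → Store = 48, 48 ✓
SKU=G71: 2 rows → Store = 47, 47 ✓
SKU=G43: 1 row → Store = 46 ✓
SKU=G48: 1 row → Store = 46 ✓
Every SKU value is associated with a single Store value, so SKU -> Store holds.

Yes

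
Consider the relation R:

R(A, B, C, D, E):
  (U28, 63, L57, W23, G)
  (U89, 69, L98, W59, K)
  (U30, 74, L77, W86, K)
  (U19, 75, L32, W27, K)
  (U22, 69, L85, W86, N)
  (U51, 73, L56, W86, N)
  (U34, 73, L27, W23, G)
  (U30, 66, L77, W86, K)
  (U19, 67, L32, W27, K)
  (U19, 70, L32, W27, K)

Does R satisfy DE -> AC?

(D=W23, E=G): 2 rows → {A,C} takes values {(U28, L57), (U34, L27)} — violation
(D=W59, E=K): 1 row → {A,C} = (U89, L98) ✓
(D=W86, E=K): 2 rows → {A,C} = (U30, L77), (U30, L77) ✓
(D=W27, E=K): 3 rows → {A,C} = (U19, L32), (U19, L32), (U19, L32) ✓
(D=W86, E=N): 2 rows → {A,C} takes values {(U22, L85), (U51, L56)} — violation
Two rows agree on DE but differ on AC, so DE -> AC does not hold.

No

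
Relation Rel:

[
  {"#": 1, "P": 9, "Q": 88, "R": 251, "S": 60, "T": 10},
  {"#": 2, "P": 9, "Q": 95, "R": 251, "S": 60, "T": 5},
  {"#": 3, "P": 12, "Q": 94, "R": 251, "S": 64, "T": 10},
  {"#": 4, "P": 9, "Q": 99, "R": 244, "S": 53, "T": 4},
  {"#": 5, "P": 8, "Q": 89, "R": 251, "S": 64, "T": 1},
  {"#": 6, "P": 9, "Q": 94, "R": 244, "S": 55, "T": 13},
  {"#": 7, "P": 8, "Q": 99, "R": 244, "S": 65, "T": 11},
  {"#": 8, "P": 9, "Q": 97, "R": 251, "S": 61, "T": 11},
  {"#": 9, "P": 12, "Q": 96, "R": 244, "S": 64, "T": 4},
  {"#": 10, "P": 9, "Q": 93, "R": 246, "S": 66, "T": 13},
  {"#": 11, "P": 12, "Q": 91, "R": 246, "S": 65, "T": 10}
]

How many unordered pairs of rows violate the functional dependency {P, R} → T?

(P=9, R=251): violating pairs (1,2), (1,8), (2,8) — 3 pairs.
(P=9, R=244): violating pairs (4,6) — 1 pair.

4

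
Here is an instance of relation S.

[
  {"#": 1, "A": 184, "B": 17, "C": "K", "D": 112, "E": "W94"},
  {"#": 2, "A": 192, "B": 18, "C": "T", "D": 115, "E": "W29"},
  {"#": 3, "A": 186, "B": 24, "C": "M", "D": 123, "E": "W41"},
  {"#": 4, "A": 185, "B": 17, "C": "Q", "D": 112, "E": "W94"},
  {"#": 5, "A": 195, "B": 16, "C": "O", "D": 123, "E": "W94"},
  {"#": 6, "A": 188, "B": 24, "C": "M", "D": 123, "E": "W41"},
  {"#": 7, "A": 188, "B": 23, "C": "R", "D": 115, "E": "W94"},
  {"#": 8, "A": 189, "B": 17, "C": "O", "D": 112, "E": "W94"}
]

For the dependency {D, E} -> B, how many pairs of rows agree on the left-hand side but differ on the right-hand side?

(D=112, E=W94): all 3 rows agree on B — 0 pairs.
(D=123, E=W41): all 2 rows agree on B — 0 pairs.

0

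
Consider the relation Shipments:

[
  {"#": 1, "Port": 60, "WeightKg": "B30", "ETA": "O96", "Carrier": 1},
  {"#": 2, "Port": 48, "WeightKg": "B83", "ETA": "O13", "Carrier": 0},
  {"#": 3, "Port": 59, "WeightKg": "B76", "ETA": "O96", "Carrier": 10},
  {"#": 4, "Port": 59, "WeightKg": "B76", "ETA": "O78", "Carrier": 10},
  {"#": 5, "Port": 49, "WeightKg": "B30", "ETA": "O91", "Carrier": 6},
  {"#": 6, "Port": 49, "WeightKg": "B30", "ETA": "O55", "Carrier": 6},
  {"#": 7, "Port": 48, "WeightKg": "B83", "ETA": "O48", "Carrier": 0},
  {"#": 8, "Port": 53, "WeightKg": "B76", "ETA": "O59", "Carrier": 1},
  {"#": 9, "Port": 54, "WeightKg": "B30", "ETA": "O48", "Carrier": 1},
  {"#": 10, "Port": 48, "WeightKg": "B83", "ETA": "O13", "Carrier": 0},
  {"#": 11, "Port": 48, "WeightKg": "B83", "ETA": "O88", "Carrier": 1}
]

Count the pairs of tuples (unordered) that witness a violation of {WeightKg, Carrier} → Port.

(WeightKg=B30, Carrier=1): violating pairs (1,9) — 1 pair.
(WeightKg=B83, Carrier=0): all 3 rows agree on Port — 0 pairs.
(WeightKg=B76, Carrier=10): all 2 rows agree on Port — 0 pairs.
(WeightKg=B30, Carrier=6): all 2 rows agree on Port — 0 pairs.

1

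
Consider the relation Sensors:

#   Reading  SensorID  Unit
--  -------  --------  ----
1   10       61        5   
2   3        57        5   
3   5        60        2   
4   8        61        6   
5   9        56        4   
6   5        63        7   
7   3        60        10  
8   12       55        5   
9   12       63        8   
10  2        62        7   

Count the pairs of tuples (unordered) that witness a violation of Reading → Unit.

3

Reading=3: violating pairs (2,7) — 1 pair.
Reading=5: violating pairs (3,6) — 1 pair.
Reading=12: violating pairs (8,9) — 1 pair.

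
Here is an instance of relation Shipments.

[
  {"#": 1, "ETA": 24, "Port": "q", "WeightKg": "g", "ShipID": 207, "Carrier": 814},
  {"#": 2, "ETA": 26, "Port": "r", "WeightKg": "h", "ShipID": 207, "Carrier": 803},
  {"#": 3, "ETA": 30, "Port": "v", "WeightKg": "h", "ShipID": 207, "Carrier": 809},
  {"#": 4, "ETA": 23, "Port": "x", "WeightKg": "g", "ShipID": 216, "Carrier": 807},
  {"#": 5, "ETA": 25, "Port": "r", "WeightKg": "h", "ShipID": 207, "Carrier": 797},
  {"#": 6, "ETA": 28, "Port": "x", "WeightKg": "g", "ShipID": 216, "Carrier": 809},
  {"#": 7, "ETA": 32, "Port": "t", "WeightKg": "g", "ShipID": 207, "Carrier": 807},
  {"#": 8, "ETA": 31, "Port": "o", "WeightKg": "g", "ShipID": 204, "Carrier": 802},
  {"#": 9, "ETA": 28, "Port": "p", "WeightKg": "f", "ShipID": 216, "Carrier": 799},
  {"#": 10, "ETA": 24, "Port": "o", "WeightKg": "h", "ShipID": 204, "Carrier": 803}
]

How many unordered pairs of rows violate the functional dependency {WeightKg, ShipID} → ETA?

(WeightKg=g, ShipID=207): violating pairs (1,7) — 1 pair.
(WeightKg=h, ShipID=207): violating pairs (2,3), (2,5), (3,5) — 3 pairs.
(WeightKg=g, ShipID=216): violating pairs (4,6) — 1 pair.

5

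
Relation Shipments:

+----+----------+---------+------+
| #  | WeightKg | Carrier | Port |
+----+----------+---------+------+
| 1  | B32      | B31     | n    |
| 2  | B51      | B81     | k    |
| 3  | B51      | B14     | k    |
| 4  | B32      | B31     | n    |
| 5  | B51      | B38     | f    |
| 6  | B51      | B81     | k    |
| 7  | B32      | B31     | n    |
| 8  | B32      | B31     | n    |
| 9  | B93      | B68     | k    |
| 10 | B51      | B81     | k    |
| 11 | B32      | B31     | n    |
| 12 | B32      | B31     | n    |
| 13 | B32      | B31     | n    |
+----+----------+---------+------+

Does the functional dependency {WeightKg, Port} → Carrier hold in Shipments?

(WeightKg=B32, Port=n): rows 1, 4, 7, 8, 11, 12, 13 → Carrier = B31, B31, B31, B31, B31, B31, B31 ✓
(WeightKg=B51, Port=k): rows 2, 3, 6, 10 → Carrier takes values {B81, B14} — violation
(WeightKg=B51, Port=f): row 5 → Carrier = B38 ✓
(WeightKg=B93, Port=k): row 9 → Carrier = B68 ✓
Two rows agree on {WeightKg, Port} but differ on Carrier, so {WeightKg, Port} → Carrier does not hold.

No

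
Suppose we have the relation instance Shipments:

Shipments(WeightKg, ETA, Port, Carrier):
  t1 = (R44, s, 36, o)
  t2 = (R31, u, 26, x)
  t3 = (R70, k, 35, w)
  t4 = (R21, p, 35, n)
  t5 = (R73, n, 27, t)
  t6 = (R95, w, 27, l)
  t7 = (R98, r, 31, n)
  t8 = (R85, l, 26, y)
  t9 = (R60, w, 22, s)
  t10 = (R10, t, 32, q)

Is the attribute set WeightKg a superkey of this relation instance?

All 10 rows have distinct WeightKg values, so WeightKg → (all attributes) holds and WeightKg is a superkey.

Yes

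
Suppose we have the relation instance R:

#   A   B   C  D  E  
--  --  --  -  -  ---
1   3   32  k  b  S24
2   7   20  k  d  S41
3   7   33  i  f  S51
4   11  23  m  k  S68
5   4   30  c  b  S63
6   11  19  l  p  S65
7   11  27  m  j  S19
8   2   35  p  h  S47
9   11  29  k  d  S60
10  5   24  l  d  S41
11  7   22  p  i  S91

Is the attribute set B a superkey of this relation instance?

All 11 rows have distinct B values, so B → (all attributes) holds and B is a superkey.

Yes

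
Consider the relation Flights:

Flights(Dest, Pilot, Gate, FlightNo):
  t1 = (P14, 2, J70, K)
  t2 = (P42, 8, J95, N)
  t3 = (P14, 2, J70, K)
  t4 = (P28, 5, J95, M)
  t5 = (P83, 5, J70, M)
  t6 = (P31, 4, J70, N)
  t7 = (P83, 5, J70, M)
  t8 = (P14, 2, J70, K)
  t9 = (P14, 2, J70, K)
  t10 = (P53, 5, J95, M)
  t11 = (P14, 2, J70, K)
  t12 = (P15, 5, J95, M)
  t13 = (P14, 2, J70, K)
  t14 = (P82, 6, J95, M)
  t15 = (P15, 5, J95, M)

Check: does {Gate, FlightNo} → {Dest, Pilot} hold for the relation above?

(Gate=J70, FlightNo=K): rows 1, 3, 8, 9, 11, 13 → {Dest,Pilot} = (P14, 2), (P14, 2), (P14, 2), (P14, 2), (P14, 2), (P14, 2) ✓
(Gate=J95, FlightNo=N): row 2 → {Dest,Pilot} = (P42, 8) ✓
(Gate=J95, FlightNo=M): rows 4, 10, 12, 14, 15 → {Dest,Pilot} takes values {(P28, 5), (P53, 5), (P15, 5), (P82, 6)} — violation
(Gate=J70, FlightNo=M): rows 5, 7 → {Dest,Pilot} = (P83, 5), (P83, 5) ✓
(Gate=J70, FlightNo=N): row 6 → {Dest,Pilot} = (P31, 4) ✓
Two rows agree on {Gate, FlightNo} but differ on {Dest, Pilot}, so {Gate, FlightNo} → {Dest, Pilot} does not hold.

No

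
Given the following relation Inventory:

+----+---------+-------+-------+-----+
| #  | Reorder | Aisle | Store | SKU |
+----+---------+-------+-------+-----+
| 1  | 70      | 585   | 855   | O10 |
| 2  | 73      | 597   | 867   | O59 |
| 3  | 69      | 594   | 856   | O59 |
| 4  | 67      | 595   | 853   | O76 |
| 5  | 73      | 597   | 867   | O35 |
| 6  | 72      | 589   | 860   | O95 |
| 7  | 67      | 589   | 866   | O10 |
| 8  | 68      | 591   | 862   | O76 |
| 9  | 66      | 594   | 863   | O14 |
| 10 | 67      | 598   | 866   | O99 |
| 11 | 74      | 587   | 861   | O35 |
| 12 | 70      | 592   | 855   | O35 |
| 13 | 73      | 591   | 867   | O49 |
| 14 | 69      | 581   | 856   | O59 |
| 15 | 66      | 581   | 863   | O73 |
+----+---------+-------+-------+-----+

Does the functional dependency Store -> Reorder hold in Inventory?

Yes

Store=855: rows 1, 12 → Reorder = 70, 70 ✓
Store=867: rows 2, 5, 13 → Reorder = 73, 73, 73 ✓
Store=856: rows 3, 14 → Reorder = 69, 69 ✓
Store=853: row 4 → Reorder = 67 ✓
Store=860: row 6 → Reorder = 72 ✓
Store=866: rows 7, 10 → Reorder = 67, 67 ✓
Store=862: row 8 → Reorder = 68 ✓
Store=863: rows 9, 15 → Reorder = 66, 66 ✓
Store=861: row 11 → Reorder = 74 ✓
Every Store value is associated with a single Reorder value, so Store -> Reorder holds.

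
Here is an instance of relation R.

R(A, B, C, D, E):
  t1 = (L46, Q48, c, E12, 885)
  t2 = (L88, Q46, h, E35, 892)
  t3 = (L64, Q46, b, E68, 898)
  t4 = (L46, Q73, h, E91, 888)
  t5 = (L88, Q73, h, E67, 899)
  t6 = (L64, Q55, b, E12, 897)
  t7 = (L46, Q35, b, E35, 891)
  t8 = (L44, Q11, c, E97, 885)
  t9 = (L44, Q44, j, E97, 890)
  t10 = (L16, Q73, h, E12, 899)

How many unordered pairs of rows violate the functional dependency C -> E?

C=c: all 2 rows agree on E — 0 pairs.
C=h: violating pairs (2,4), (2,5), (2,10), (4,5), (4,10) — 5 pairs.
C=b: violating pairs (3,6), (3,7), (6,7) — 3 pairs.

8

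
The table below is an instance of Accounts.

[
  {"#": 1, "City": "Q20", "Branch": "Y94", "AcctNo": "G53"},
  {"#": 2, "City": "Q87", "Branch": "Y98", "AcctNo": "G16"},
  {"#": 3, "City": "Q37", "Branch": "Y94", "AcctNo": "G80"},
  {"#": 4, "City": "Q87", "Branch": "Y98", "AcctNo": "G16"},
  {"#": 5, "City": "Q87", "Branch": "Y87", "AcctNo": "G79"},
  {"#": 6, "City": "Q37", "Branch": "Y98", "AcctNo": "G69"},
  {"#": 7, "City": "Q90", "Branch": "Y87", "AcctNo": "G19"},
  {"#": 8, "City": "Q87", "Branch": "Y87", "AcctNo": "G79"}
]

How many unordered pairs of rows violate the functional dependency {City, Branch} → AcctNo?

0

(City=Q87, Branch=Y98): all 2 rows agree on AcctNo — 0 pairs.
(City=Q87, Branch=Y87): all 2 rows agree on AcctNo — 0 pairs.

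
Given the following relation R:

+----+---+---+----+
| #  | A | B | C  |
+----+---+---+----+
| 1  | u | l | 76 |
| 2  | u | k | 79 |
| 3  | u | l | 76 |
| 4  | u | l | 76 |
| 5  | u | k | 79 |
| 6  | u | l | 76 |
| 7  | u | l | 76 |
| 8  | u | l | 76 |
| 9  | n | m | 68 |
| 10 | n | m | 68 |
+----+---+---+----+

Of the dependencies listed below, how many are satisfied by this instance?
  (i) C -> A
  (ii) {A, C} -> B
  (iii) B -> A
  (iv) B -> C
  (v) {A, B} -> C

5

(i) C -> A: every LHS value maps to a single RHS value — holds.
(ii) {A, C} -> B: every LHS value maps to a single RHS value — holds.
(iii) B -> A: every LHS value maps to a single RHS value — holds.
(iv) B -> C: every LHS value maps to a single RHS value — holds.
(v) {A, B} -> C: every LHS value maps to a single RHS value — holds.
5 of the 5 dependencies hold.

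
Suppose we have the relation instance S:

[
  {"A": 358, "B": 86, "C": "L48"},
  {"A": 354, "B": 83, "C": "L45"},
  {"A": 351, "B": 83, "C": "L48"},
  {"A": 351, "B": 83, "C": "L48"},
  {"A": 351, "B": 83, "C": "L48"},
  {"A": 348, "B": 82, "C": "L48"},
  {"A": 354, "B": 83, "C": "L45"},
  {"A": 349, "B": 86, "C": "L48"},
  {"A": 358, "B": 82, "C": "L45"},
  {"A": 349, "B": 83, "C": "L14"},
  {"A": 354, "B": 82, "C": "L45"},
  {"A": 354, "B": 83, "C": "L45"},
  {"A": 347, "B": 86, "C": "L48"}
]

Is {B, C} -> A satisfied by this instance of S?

(B=86, C=L48): 3 rows → A takes values {358, 349, 347} — violation
(B=83, C=L45): 3 rows → A = 354, 354, 354 ✓
(B=83, C=L48): 3 rows → A = 351, 351, 351 ✓
(B=82, C=L48): 1 row → A = 348 ✓
(B=82, C=L45): 2 rows → A takes values {358, 354} — violation
(B=83, C=L14): 1 row → A = 349 ✓
Two rows agree on {B, C} but differ on A, so {B, C} -> A does not hold.

No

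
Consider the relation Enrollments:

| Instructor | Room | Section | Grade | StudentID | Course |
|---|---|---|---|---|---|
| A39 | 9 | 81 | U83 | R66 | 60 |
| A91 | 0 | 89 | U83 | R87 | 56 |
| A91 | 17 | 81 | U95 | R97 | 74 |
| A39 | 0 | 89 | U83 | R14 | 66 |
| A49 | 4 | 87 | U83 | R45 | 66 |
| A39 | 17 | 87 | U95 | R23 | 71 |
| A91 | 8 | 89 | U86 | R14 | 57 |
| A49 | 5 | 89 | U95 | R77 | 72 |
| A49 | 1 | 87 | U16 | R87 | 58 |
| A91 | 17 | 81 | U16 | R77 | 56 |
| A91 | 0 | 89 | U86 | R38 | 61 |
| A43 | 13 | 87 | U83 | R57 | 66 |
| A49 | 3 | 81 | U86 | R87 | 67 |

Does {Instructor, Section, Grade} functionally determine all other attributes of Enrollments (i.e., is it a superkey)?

No

Two distinct rows share (Instructor=A91, Section=89, Grade=U86), so {Instructor, Section, Grade} does not determine every attribute — not a superkey.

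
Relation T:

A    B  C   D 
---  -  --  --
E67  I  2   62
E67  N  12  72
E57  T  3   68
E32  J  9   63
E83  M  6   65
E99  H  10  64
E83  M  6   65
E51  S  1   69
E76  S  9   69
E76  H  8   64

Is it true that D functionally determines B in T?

D=62: 1 row → B = I ✓
D=72: 1 row → B = N ✓
D=68: 1 row → B = T ✓
D=63: 1 row → B = J ✓
D=65: 2 rows → B = M, M ✓
D=64: 2 rows → B = H, H ✓
D=69: 2 rows → B = S, S ✓
Every D value is associated with a single B value, so D -> B holds.

Yes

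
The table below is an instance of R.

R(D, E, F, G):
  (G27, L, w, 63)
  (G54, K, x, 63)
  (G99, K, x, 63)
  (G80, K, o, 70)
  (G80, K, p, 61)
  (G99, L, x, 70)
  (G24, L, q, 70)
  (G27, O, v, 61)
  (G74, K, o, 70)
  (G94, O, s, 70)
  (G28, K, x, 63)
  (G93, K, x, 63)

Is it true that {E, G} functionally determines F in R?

No

(E=L, G=63): 1 row → F = w ✓
(E=K, G=63): 4 rows → F = x, x, x, x ✓
(E=K, G=70): 2 rows → F = o, o ✓
(E=K, G=61): 1 row → F = p ✓
(E=L, G=70): 2 rows → F takes values {x, q} — violation
(E=O, G=61): 1 row → F = v ✓
(E=O, G=70): 1 row → F = s ✓
Two rows agree on {E, G} but differ on F, so {E, G} -> F does not hold.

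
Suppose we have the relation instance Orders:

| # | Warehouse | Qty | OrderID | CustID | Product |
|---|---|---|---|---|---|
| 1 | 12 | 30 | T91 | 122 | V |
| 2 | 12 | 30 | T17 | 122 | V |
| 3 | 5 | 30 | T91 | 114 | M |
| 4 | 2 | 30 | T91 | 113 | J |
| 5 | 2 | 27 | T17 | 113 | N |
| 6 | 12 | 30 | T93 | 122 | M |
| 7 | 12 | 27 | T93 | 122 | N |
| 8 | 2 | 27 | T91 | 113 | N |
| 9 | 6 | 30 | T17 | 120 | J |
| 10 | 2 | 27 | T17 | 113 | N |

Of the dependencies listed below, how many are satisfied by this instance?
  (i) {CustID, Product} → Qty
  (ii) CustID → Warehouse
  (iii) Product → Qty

3

(i) {CustID, Product} → Qty: every LHS value maps to a single RHS value — holds.
(ii) CustID → Warehouse: every LHS value maps to a single RHS value — holds.
(iii) Product → Qty: every LHS value maps to a single RHS value — holds.
3 of the 3 dependencies hold.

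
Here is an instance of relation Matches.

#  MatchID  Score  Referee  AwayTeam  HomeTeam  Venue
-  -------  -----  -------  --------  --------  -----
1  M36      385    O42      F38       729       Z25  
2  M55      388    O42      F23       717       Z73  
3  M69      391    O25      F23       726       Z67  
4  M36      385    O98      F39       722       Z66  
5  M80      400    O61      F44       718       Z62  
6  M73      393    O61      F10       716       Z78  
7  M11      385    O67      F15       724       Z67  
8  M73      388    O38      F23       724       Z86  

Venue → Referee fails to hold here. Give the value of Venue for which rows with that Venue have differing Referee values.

Z67

Venue=Z25: row 1 → Referee = O42 ✓
Venue=Z73: row 2 → Referee = O42 ✓
Venue=Z67: rows 3, 7 → Referee takes values {O25, O67} — violation
Venue=Z66: row 4 → Referee = O98 ✓
Venue=Z62: row 5 → Referee = O61 ✓
Venue=Z78: row 6 → Referee = O61 ✓
Venue=Z86: row 8 → Referee = O38 ✓
The only Venue value with inconsistent Referee is Venue=Z67.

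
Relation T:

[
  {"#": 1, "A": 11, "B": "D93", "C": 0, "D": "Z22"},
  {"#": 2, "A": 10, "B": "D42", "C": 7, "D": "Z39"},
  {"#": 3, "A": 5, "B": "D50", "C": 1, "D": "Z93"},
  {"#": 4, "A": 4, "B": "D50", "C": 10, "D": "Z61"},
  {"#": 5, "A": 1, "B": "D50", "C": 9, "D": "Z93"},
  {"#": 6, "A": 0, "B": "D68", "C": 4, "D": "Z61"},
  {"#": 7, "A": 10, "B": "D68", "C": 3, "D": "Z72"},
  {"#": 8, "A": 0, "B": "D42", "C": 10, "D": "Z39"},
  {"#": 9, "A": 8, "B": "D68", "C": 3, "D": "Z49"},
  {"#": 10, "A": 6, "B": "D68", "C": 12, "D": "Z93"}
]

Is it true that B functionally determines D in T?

B=D93: row 1 → D = Z22 ✓
B=D42: rows 2, 8 → D = Z39, Z39 ✓
B=D50: rows 3, 4, 5 → D takes values {Z93, Z61} — violation
B=D68: rows 6, 7, 9, 10 → D takes values {Z61, Z72, Z49, Z93} — violation
Two rows agree on B but differ on D, so B -> D does not hold.

No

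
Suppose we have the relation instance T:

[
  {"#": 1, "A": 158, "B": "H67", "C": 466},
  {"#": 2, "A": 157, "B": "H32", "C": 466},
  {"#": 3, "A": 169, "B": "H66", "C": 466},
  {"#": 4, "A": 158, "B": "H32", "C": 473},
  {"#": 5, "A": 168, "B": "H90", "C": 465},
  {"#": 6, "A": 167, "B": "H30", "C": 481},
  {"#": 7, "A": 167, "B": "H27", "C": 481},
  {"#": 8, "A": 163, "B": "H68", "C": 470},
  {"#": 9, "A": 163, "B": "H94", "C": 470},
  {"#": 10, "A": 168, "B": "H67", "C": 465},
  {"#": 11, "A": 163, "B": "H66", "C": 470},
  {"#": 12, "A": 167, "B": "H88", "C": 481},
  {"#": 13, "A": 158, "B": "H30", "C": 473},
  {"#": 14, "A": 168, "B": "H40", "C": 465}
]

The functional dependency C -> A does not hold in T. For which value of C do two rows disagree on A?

C=466: rows 1, 2, 3 → A takes values {158, 157, 169} — violation
C=473: rows 4, 13 → A = 158, 158 ✓
C=465: rows 5, 10, 14 → A = 168, 168, 168 ✓
C=481: rows 6, 7, 12 → A = 167, 167, 167 ✓
C=470: rows 8, 9, 11 → A = 163, 163, 163 ✓
The only C value with inconsistent A is C=466.

466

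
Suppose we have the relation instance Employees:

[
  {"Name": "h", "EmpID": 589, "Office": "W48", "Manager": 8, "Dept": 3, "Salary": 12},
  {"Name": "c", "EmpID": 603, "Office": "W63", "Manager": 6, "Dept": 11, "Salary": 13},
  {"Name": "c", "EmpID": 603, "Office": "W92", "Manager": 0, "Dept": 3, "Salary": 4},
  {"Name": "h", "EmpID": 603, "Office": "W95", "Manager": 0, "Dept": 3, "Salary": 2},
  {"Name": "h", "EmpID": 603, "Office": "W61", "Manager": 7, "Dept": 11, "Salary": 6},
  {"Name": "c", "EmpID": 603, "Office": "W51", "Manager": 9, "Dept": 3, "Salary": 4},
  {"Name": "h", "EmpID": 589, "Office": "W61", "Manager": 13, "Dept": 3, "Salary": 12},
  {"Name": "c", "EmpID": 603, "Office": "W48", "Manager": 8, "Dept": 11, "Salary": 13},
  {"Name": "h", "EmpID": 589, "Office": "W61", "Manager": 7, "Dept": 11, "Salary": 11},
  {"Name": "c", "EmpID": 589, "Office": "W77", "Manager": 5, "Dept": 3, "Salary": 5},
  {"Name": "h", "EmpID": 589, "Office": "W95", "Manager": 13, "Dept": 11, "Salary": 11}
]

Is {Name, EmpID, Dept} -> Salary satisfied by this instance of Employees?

(Name=h, EmpID=589, Dept=3): 2 rows → Salary = 12, 12 ✓
(Name=c, EmpID=603, Dept=11): 2 rows → Salary = 13, 13 ✓
(Name=c, EmpID=603, Dept=3): 2 rows → Salary = 4, 4 ✓
(Name=h, EmpID=603, Dept=3): 1 row → Salary = 2 ✓
(Name=h, EmpID=603, Dept=11): 1 row → Salary = 6 ✓
(Name=h, EmpID=589, Dept=11): 2 rows → Salary = 11, 11 ✓
(Name=c, EmpID=589, Dept=3): 1 row → Salary = 5 ✓
Every {Name, EmpID, Dept} value is associated with a single Salary value, so {Name, EmpID, Dept} -> Salary holds.

Yes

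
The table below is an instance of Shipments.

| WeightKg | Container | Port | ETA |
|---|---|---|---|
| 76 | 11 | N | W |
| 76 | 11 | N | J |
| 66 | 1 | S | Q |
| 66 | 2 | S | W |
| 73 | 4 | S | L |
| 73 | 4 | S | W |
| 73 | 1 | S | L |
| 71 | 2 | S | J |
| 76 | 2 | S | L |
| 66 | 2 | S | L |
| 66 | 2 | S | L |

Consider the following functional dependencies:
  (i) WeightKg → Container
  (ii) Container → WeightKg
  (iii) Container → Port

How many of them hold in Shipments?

(i) WeightKg → Container: WeightKg=76: 3 rows → Container takes values {11, 2} — violation; WeightKg=66: 4 rows → Container takes values {1, 2} — violation; WeightKg=73: 3 rows → Container takes values {4, 1} — violation — fails.
(ii) Container → WeightKg: Container=1: 2 rows → WeightKg takes values {66, 73} — violation; Container=2: 5 rows → WeightKg takes values {66, 71, 76} — violation — fails.
(iii) Container → Port: every LHS value maps to a single RHS value — holds.
1 of the 3 dependencies holds.

1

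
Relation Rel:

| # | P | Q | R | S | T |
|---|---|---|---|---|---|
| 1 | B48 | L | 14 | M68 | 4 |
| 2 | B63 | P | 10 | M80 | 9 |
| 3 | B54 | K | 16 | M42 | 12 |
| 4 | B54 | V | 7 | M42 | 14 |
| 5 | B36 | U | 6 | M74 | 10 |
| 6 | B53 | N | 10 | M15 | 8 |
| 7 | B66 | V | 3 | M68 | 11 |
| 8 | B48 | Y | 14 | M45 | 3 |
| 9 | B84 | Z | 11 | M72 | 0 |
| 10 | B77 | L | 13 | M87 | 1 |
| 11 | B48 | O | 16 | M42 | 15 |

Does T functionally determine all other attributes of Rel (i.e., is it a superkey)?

All 11 rows have distinct T values, so T → (all attributes) holds and T is a superkey.

Yes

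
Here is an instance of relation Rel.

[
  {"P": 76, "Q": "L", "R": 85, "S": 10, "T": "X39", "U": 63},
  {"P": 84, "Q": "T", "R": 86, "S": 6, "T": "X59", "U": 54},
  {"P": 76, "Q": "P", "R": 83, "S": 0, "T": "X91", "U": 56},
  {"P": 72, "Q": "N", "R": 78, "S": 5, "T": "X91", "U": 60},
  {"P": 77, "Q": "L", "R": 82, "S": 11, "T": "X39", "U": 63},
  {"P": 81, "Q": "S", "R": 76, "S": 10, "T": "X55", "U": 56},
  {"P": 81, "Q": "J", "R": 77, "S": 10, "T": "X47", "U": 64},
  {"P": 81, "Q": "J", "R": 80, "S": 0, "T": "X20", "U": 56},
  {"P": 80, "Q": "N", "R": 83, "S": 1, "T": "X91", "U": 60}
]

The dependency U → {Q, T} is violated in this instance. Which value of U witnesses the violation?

U=63: 2 rows → {Q,T} = (L, X39), (L, X39) ✓
U=54: 1 row → {Q,T} = (T, X59) ✓
U=56: 3 rows → {Q,T} takes values {(P, X91), (S, X55), (J, X20)} — violation
U=60: 2 rows → {Q,T} = (N, X91), (N, X91) ✓
U=64: 1 row → {Q,T} = (J, X47) ✓
The only U value with inconsistent RHS is U=56.

56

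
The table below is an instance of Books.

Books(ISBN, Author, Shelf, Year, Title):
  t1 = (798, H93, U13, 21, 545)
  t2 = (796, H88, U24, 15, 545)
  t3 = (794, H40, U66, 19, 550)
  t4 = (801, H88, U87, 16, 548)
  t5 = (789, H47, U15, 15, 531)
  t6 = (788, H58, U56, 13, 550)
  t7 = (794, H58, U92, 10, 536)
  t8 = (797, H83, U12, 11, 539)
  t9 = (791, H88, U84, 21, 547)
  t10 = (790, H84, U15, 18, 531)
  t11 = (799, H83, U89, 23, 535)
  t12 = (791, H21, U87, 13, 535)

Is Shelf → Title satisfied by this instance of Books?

Shelf=U13: row 1 → Title = 545 ✓
Shelf=U24: row 2 → Title = 545 ✓
Shelf=U66: row 3 → Title = 550 ✓
Shelf=U87: rows 4, 12 → Title takes values {548, 535} — violation
Shelf=U15: rows 5, 10 → Title = 531, 531 ✓
Shelf=U56: row 6 → Title = 550 ✓
Shelf=U92: row 7 → Title = 536 ✓
Shelf=U12: row 8 → Title = 539 ✓
Shelf=U84: row 9 → Title = 547 ✓
Shelf=U89: row 11 → Title = 535 ✓
Two rows agree on Shelf but differ on Title, so Shelf → Title does not hold.

No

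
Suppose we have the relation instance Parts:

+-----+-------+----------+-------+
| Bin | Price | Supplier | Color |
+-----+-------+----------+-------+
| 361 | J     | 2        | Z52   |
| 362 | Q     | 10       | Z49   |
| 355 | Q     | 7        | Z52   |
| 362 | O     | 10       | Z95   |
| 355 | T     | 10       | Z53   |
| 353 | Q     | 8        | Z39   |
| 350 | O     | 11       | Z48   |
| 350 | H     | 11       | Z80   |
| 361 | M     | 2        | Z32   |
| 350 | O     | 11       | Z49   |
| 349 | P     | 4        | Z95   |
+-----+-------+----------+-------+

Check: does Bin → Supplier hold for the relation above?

Bin=361: 2 rows → Supplier = 2, 2 ✓
Bin=362: 2 rows → Supplier = 10, 10 ✓
Bin=355: 2 rows → Supplier takes values {7, 10} — violation
Bin=353: 1 row → Supplier = 8 ✓
Bin=350: 3 rows → Supplier = 11, 11, 11 ✓
Bin=349: 1 row → Supplier = 4 ✓
Two rows agree on Bin but differ on Supplier, so Bin → Supplier does not hold.

No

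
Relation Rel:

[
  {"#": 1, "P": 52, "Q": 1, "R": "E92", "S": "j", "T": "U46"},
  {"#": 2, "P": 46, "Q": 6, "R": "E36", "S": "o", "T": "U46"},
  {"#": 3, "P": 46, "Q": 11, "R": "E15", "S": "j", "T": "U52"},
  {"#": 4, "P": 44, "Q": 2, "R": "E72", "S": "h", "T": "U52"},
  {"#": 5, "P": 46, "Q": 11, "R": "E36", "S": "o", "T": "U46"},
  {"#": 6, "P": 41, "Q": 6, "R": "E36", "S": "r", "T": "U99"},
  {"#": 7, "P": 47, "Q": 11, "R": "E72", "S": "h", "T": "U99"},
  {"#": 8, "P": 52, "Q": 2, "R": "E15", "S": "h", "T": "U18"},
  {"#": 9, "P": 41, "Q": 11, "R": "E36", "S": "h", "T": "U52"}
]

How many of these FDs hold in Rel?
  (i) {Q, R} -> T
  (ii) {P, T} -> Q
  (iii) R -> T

(i) {Q, R} -> T: (Q=6, R=E36): rows 2, 6 → T takes values {U46, U99} — violation; (Q=11, R=E36): rows 5, 9 → T takes values {U46, U52} — violation — fails.
(ii) {P, T} -> Q: (P=46, T=U46): rows 2, 5 → Q takes values {6, 11} — violation — fails.
(iii) R -> T: R=E36: rows 2, 5, 6, 9 → T takes values {U46, U99, U52} — violation; R=E15: rows 3, 8 → T takes values {U52, U18} — violation; R=E72: rows 4, 7 → T takes values {U52, U99} — violation — fails.
None of the 3 dependencies hold.

0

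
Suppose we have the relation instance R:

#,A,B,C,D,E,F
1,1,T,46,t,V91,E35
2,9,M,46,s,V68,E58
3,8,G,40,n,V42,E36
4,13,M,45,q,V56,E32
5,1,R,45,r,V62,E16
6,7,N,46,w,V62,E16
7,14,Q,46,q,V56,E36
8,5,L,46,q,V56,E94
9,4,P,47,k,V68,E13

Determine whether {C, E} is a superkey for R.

Rows 7 and 8 have the same {C, E} value (C=46, E=V56) but are distinct tuples, so {C, E} does not determine every attribute — not a superkey.

No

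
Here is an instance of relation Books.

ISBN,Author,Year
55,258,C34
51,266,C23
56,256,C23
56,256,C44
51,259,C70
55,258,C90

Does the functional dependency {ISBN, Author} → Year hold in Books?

No

(ISBN=55, Author=258): 2 rows → Year takes values {C34, C90} — violation
(ISBN=51, Author=266): 1 row → Year = C23 ✓
(ISBN=56, Author=256): 2 rows → Year takes values {C23, C44} — violation
(ISBN=51, Author=259): 1 row → Year = C70 ✓
Two rows agree on {ISBN, Author} but differ on Year, so {ISBN, Author} → Year does not hold.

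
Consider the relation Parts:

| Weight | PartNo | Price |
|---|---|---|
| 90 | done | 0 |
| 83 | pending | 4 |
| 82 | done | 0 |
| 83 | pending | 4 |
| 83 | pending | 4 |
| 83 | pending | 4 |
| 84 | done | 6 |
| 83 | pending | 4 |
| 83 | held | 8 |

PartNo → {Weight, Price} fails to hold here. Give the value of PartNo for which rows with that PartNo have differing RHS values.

done

PartNo=done: 3 rows → {Weight,Price} takes values {(90, 0), (82, 0), (84, 6)} — violation
PartNo=pending: 5 rows → {Weight,Price} = (83, 4), (83, 4), (83, 4), (83, 4), (83, 4) ✓
PartNo=held: 1 row → {Weight,Price} = (83, 8) ✓
The only PartNo value with inconsistent RHS is PartNo=done.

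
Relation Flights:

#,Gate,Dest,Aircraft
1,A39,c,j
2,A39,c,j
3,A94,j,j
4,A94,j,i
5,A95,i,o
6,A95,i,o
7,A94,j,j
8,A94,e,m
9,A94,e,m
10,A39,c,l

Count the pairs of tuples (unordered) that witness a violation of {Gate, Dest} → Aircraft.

(Gate=A39, Dest=c): violating pairs (1,10), (2,10) — 2 pairs.
(Gate=A94, Dest=j): violating pairs (3,4), (4,7) — 2 pairs.
(Gate=A95, Dest=i): all 2 rows agree on Aircraft — 0 pairs.
(Gate=A94, Dest=e): all 2 rows agree on Aircraft — 0 pairs.

4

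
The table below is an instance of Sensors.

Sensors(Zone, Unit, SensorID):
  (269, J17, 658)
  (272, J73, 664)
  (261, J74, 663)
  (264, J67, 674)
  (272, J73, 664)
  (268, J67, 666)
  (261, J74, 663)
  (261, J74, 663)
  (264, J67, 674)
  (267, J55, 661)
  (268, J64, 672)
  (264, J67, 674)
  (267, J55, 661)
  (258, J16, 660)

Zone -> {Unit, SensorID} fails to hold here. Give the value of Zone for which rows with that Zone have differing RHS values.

268

Zone=269: 1 row → {Unit,SensorID} = (J17, 658) ✓
Zone=272: 2 rows → {Unit,SensorID} = (J73, 664), (J73, 664) ✓
Zone=261: 3 rows → {Unit,SensorID} = (J74, 663), (J74, 663), (J74, 663) ✓
Zone=264: 3 rows → {Unit,SensorID} = (J67, 674), (J67, 674), (J67, 674) ✓
Zone=268: 2 rows → {Unit,SensorID} takes values {(J67, 666), (J64, 672)} — violation
Zone=267: 2 rows → {Unit,SensorID} = (J55, 661), (J55, 661) ✓
Zone=258: 1 row → {Unit,SensorID} = (J16, 660) ✓
The only Zone value with inconsistent RHS is Zone=268.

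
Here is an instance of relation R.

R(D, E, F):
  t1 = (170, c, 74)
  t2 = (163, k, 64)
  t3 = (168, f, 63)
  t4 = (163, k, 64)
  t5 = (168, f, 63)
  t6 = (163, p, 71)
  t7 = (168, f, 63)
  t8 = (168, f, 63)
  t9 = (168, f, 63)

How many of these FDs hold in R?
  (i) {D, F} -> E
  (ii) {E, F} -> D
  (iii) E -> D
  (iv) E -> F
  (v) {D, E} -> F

(i) {D, F} -> E: every LHS value maps to a single RHS value — holds.
(ii) {E, F} -> D: every LHS value maps to a single RHS value — holds.
(iii) E -> D: every LHS value maps to a single RHS value — holds.
(iv) E -> F: every LHS value maps to a single RHS value — holds.
(v) {D, E} -> F: every LHS value maps to a single RHS value — holds.
5 of the 5 dependencies hold.

5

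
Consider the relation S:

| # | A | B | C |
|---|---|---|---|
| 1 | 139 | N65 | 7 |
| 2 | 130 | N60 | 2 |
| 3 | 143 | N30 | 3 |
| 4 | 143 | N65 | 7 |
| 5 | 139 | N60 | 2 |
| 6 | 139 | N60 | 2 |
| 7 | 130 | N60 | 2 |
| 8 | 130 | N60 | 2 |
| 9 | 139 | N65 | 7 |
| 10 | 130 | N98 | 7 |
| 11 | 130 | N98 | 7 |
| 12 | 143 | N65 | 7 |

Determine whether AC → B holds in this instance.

Yes

(A=139, C=7): rows 1, 9 → B = N65, N65 ✓
(A=130, C=2): rows 2, 7, 8 → B = N60, N60, N60 ✓
(A=143, C=3): row 3 → B = N30 ✓
(A=143, C=7): rows 4, 12 → B = N65, N65 ✓
(A=139, C=2): rows 5, 6 → B = N60, N60 ✓
(A=130, C=7): rows 10, 11 → B = N98, N98 ✓
Every AC value is associated with a single B value, so AC → B holds.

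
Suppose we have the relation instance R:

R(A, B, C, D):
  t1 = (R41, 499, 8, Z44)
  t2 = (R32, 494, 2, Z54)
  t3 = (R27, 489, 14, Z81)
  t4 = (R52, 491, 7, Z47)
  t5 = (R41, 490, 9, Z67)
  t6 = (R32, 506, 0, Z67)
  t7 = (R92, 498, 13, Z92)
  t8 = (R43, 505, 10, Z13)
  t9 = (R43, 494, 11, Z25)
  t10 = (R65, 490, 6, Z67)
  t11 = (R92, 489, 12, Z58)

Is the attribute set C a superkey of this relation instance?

Yes

All 11 rows have distinct C values, so C → (all attributes) holds and C is a superkey.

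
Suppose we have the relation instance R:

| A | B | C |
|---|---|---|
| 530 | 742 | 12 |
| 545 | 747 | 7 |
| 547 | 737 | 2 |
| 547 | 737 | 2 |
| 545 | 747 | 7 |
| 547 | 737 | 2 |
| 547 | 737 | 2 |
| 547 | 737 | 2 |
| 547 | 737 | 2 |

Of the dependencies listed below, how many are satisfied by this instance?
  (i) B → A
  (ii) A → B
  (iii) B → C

3

(i) B → A: every LHS value maps to a single RHS value — holds.
(ii) A → B: every LHS value maps to a single RHS value — holds.
(iii) B → C: every LHS value maps to a single RHS value — holds.
3 of the 3 dependencies hold.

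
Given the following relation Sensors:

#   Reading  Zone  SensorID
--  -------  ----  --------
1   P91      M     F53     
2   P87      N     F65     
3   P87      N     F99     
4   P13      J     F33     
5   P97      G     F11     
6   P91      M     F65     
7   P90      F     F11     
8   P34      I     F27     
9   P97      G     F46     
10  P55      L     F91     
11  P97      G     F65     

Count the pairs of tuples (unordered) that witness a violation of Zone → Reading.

Zone=M: all 2 rows agree on Reading — 0 pairs.
Zone=N: all 2 rows agree on Reading — 0 pairs.
Zone=G: all 3 rows agree on Reading — 0 pairs.

0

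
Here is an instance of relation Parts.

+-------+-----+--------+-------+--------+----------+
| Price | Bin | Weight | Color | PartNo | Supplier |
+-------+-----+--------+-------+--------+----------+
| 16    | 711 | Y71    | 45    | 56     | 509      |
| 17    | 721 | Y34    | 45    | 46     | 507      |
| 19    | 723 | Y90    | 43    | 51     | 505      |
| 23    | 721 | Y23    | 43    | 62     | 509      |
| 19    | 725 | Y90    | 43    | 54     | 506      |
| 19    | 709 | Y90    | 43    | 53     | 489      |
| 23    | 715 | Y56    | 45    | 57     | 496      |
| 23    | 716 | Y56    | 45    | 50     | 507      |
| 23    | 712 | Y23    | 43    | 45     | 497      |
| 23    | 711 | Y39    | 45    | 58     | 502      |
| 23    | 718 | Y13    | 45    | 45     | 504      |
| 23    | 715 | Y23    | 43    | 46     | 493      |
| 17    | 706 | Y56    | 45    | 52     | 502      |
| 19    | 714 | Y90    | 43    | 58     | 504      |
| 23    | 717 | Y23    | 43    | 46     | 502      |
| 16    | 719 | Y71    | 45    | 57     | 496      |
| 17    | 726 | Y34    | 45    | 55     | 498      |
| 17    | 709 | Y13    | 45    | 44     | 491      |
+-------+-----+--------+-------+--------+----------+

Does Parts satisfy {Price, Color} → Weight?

(Price=16, Color=45): 2 rows → Weight = Y71, Y71 ✓
(Price=17, Color=45): 4 rows → Weight takes values {Y34, Y56, Y13} — violation
(Price=19, Color=43): 4 rows → Weight = Y90, Y90, Y90, Y90 ✓
(Price=23, Color=43): 4 rows → Weight = Y23, Y23, Y23, Y23 ✓
(Price=23, Color=45): 4 rows → Weight takes values {Y56, Y39, Y13} — violation
Two rows agree on {Price, Color} but differ on Weight, so {Price, Color} → Weight does not hold.

No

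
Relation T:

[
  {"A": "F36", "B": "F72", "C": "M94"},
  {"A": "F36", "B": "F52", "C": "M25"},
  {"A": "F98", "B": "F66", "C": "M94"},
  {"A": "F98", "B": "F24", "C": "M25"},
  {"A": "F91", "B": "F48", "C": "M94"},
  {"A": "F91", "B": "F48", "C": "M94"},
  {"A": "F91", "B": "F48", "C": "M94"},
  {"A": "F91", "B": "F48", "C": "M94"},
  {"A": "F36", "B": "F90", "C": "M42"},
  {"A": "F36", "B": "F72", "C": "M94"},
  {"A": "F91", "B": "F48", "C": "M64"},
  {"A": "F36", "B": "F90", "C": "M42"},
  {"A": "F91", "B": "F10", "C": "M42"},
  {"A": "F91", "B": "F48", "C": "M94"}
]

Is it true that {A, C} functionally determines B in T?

(A=F36, C=M94): 2 rows → B = F72, F72 ✓
(A=F36, C=M25): 1 row → B = F52 ✓
(A=F98, C=M94): 1 row → B = F66 ✓
(A=F98, C=M25): 1 row → B = F24 ✓
(A=F91, C=M94): 5 rows → B = F48, F48, F48, F48, F48 ✓
(A=F36, C=M42): 2 rows → B = F90, F90 ✓
(A=F91, C=M64): 1 row → B = F48 ✓
(A=F91, C=M42): 1 row → B = F10 ✓
Every {A, C} value is associated with a single B value, so {A, C} -> B holds.

Yes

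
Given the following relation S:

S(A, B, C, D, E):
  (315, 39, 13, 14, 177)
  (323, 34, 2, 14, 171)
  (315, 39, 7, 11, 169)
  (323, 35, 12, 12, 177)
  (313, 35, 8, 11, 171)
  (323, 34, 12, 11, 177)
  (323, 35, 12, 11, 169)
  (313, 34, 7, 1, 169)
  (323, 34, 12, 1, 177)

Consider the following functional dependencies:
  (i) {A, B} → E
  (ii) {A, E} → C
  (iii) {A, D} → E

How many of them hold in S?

(i) {A, B} → E: (A=315, B=39): 2 rows → E takes values {177, 169} — violation; (A=323, B=34): 3 rows → E takes values {171, 177} — violation; (A=323, B=35): 2 rows → E takes values {177, 169} — violation — fails.
(ii) {A, E} → C: every LHS value maps to a single RHS value — holds.
(iii) {A, D} → E: (A=323, D=11): 2 rows → E takes values {177, 169} — violation — fails.
1 of the 3 dependencies holds.

1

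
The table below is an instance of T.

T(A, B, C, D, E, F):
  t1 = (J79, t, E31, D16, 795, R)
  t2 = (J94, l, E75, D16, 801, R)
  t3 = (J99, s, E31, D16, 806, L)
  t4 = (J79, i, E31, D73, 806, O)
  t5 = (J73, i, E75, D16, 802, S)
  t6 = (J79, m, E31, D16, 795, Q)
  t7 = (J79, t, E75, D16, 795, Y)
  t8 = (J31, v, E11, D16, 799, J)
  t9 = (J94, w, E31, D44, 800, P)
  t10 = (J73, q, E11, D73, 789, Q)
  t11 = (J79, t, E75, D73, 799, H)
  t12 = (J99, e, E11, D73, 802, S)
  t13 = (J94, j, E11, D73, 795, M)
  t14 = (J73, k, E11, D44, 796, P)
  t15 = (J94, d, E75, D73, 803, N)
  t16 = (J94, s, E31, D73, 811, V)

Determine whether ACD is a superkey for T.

Rows 1 and 6 have the same ACD value (A=J79, C=E31, D=D16) but are distinct tuples, so ACD does not determine every attribute — not a superkey.

No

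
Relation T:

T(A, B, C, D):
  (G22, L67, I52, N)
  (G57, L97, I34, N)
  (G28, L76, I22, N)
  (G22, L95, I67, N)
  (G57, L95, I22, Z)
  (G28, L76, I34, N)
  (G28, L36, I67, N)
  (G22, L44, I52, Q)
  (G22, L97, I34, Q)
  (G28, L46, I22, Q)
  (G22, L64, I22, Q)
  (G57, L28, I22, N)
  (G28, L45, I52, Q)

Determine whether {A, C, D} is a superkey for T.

Yes

All 13 rows have distinct {A, C, D} values, so {A, C, D} → (all attributes) holds and {A, C, D} is a superkey.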